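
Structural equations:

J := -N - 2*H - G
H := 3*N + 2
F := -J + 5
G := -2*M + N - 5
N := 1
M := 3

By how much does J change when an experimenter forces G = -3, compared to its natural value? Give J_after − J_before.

do(G=-3) replaces the equation G := -2*M + N - 5 with the constant G = -3.
H = 3*N + 2  [with N=1]  = 5
J = -N - 2*H - G  [with N=1, H=5, G=-3]  = -8
Without intervention: G = -2*M + N - 5  [with M=3, N=1]  = -10; H = 3*N + 2  [with N=1]  = 5; J = -N - 2*H - G  [with N=1, H=5, G=-10]  = -1.
Change = -8 − (-1) = -7.

-7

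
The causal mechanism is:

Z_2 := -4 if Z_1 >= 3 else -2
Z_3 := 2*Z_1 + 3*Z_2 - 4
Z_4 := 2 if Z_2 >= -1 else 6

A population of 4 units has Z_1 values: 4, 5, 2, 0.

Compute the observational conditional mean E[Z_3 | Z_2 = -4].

Observing Z_2=-4 restricts to units where Z_2's equation naturally yields -4: Z_1 ∈ {4, 5}. In that subpopulation Z_3 = -8, -6, mean -7.

-7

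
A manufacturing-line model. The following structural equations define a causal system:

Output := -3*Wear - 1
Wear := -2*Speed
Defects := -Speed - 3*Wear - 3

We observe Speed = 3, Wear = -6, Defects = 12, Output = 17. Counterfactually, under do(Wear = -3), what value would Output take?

8

Under do(Wear=-3), the mechanism Wear := -2*Speed is discarded; Wear is fixed at -3.
Output = -3*Wear - 1  [with Wear=-3]  = 8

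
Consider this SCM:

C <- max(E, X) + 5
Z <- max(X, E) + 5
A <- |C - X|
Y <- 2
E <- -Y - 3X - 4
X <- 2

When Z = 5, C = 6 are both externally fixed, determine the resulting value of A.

4

Setting Z = 5, C = 6 by intervention discards those variables' equations.
A = |C - X|  [with C=6, X=2]  = 4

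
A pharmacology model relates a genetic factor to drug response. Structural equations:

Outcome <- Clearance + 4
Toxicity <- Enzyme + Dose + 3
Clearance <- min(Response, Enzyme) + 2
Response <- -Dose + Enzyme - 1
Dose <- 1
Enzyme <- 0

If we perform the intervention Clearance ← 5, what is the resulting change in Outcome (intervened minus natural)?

The intervention breaks the incoming arrows to Clearance: Clearance <- min(Response, Enzyme) + 2 no longer applies, and Clearance = 5.
Outcome = Clearance + 4  [with Clearance=5]  = 9
Without intervention: Response = -Dose + Enzyme - 1  [with Dose=1, Enzyme=0]  = -2; Clearance = min(Response, Enzyme) + 2  [with Response=-2, Enzyme=0]  = 0; Outcome = Clearance + 4  [with Clearance=0]  = 4.
Change = 9 − 4 = 5.

5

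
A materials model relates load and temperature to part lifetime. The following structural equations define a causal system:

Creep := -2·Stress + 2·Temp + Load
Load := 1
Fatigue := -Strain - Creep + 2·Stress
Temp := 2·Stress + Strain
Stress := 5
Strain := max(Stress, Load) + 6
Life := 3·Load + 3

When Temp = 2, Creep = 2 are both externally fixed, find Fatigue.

-3

The joint intervention fixes Temp = 2, Creep = 2, removing each variable's own equation.
Strain = max(Stress, Load) + 6  [with Stress=5, Load=1]  = 11
Fatigue = -Strain - Creep + 2·Stress  [with Strain=11, Creep=2, Stress=5]  = -3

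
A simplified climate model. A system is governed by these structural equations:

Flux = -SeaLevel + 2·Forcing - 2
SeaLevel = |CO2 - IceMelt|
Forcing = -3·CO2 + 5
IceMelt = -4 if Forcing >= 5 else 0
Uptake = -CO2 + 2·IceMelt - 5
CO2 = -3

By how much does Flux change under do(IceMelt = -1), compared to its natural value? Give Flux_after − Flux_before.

do(IceMelt=-1) replaces the equation IceMelt = -4 if Forcing >= 5 else 0 with the constant IceMelt = -1.
Forcing = -3·CO2 + 5  [with CO2=-3]  = 14
SeaLevel = |CO2 - IceMelt|  [with CO2=-3, IceMelt=-1]  = 2
Flux = -SeaLevel + 2·Forcing - 2  [with SeaLevel=2, Forcing=14]  = 24
Without intervention: Forcing = -3·CO2 + 5  [with CO2=-3]  = 14; IceMelt = -4 if Forcing >= 5 else 0  [with Forcing=14]  = -4; SeaLevel = |CO2 - IceMelt|  [with CO2=-3, IceMelt=-4]  = 1; Flux = -SeaLevel + 2·Forcing - 2  [with SeaLevel=1, Forcing=14]  = 25.
Change = 24 − 25 = -1.

-1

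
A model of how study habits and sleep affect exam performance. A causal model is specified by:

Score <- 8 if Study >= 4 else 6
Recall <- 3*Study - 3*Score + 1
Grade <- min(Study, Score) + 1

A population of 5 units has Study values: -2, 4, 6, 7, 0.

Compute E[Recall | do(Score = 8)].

Every unit gets Score=8 under the intervention. Recall values become -29, -11, -5, -2, -23; E[Recall|do(Score=8)] = -14.

-14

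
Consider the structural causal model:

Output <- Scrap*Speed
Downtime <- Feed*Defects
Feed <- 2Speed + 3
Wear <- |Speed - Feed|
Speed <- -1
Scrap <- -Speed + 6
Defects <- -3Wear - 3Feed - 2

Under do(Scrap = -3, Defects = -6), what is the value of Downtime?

Setting Scrap = -3, Defects = -6 by intervention discards those variables' equations.
Feed = 2Speed + 3  [with Speed=-1]  = 1
Downtime = Feed*Defects  [with Feed=1, Defects=-6]  = -6

-6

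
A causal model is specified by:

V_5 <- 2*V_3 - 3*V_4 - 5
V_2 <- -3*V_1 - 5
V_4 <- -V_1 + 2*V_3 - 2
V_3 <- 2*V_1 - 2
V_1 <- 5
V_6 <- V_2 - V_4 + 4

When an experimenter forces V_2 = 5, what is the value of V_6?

Under do(V_2=5), the mechanism V_2 <- -3*V_1 - 5 is discarded; V_2 is fixed at 5.
V_3 = 2*V_1 - 2  [with V_1=5]  = 8
V_4 = -V_1 + 2*V_3 - 2  [with V_1=5, V_3=8]  = 9
V_6 = V_2 - V_4 + 4  [with V_2=5, V_4=9]  = 0

0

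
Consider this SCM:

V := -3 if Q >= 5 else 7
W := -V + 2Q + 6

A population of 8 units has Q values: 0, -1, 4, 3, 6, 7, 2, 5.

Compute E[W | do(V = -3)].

15.5

do(V=-3) breaks V's dependence on Q. With V=-3 fixed, W across the units is 9, 7, 17, 15, 21, 23, 13, 19, mean 15.5.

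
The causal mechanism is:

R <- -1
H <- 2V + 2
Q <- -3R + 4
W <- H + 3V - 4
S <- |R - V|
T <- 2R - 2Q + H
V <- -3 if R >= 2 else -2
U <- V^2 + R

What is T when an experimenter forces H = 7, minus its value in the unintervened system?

The intervention breaks the incoming arrows to H: H <- 2V + 2 no longer applies, and H = 7.
Q = -3R + 4  [with R=-1]  = 7
T = 2R - 2Q + H  [with R=-1, Q=7, H=7]  = -9
Without intervention: V = -3 if R >= 2 else -2  [with R=-1]  = -2; H = 2V + 2  [with V=-2]  = -2; Q = -3R + 4  [with R=-1]  = 7; T = 2R - 2Q + H  [with R=-1, Q=7, H=-2]  = -18.
Change = -9 − (-18) = 9.

9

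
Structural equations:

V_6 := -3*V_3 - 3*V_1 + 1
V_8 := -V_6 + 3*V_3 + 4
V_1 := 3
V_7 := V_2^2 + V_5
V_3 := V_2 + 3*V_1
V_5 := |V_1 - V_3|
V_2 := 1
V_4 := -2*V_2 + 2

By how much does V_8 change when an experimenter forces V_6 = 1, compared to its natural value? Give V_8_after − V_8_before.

Intervening sets V_6 = 1 and removes its equation (V_6 := -3*V_3 - 3*V_1 + 1).
V_3 = V_2 + 3*V_1  [with V_2=1, V_1=3]  = 10
V_8 = -V_6 + 3*V_3 + 4  [with V_6=1, V_3=10]  = 33
Without intervention: V_3 = V_2 + 3*V_1  [with V_2=1, V_1=3]  = 10; V_6 = -3*V_3 - 3*V_1 + 1  [with V_3=10, V_1=3]  = -38; V_8 = -V_6 + 3*V_3 + 4  [with V_6=-38, V_3=10]  = 72.
Change = 33 − 72 = -39.

-39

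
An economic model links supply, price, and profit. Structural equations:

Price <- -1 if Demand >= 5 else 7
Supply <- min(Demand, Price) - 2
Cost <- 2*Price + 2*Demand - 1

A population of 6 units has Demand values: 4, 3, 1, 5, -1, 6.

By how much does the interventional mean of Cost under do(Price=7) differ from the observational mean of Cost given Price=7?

Under do(Price=7), Price's equation is replaced by Price=7 for every unit. Per-unit Cost: 21, 19, 15, 23, 11, 25. Mean = 19.
Conditioning on Price=7 selects the 4 unit(s) with Demand ∈ {4, 3, 1, -1}. Their Cost values: 21, 19, 15, 11. Mean = 16.5.
Difference = 19 − 16.5 = 2.5.

2.5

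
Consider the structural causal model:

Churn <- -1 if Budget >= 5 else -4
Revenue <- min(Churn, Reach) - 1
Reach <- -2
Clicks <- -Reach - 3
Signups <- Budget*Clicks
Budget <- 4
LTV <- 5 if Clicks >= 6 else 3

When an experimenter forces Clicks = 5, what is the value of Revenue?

-5

The intervention breaks the incoming arrows to Clicks: Clicks <- -Reach - 3 no longer applies, and Clicks = 5.
No directed path runs from Clicks to Revenue, so Revenue keeps its natural value.
Churn = -1 if Budget >= 5 else -4  [with Budget=4]  = -4
Revenue = min(Churn, Reach) - 1  [with Churn=-4, Reach=-2]  = -5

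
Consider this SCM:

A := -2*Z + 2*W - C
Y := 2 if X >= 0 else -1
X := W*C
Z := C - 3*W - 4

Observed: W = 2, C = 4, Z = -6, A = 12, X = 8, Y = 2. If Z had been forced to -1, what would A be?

The intervention breaks the incoming arrows to Z: Z := C - 3*W - 4 no longer applies, and Z = -1.
A = -2*Z + 2*W - C  [with Z=-1, W=2, C=4]  = 2

2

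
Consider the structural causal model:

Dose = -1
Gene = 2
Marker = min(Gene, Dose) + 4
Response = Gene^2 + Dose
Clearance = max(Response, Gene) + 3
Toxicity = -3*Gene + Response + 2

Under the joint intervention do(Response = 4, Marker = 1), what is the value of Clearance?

The joint intervention fixes Response = 4, Marker = 1, removing each variable's own equation.
Clearance = max(Response, Gene) + 3  [with Response=4, Gene=2]  = 7

7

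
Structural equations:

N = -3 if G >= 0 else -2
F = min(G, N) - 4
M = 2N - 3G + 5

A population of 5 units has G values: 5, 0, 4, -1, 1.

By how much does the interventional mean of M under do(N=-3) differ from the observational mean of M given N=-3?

do(N=-3) breaks N's dependence on G. With N=-3 fixed, M across the units is -16, -1, -13, 2, -4, mean -6.4.
Observing N=-3 restricts to units where N's equation naturally yields -3: G ∈ {5, 0, 4, 1}. In that subpopulation M = -16, -1, -13, -4, mean -8.5.
Difference = -6.4 − (-8.5) = 2.1.

2.1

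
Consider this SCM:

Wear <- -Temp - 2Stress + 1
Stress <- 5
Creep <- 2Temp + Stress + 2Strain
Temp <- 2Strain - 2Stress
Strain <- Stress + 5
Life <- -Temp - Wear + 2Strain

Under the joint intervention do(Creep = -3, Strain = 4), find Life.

17

The joint intervention fixes Creep = -3, Strain = 4, removing each variable's own equation.
Temp = 2Strain - 2Stress  [with Strain=4, Stress=5]  = -2
Wear = -Temp - 2Stress + 1  [with Temp=-2, Stress=5]  = -7
Life = -Temp - Wear + 2Strain  [with Temp=-2, Wear=-7, Strain=4]  = 17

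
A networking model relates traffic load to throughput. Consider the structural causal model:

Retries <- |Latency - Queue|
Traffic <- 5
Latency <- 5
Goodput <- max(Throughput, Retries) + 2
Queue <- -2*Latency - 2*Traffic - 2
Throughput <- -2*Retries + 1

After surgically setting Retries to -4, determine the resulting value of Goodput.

11

Under do(Retries=-4), the mechanism Retries <- |Latency - Queue| is discarded; Retries is fixed at -4.
Throughput = -2*Retries + 1  [with Retries=-4]  = 9
Goodput = max(Throughput, Retries) + 2  [with Throughput=9, Retries=-4]  = 11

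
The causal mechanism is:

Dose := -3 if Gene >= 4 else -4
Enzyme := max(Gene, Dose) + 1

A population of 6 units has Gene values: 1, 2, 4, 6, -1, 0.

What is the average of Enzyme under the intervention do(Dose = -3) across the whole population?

3

do(Dose=-3) breaks Dose's dependence on Gene. With Dose=-3 fixed, Enzyme across the units is 2, 3, 5, 7, 0, 1, mean 3.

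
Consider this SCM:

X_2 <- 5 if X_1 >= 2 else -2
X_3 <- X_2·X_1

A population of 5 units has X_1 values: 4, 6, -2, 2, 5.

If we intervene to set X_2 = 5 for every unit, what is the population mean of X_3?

15

The intervention sets X_2=5 in all 5 units regardless of X_1. Recomputing X_3 per unit gives 20, 30, -10, 10, 25; average 15.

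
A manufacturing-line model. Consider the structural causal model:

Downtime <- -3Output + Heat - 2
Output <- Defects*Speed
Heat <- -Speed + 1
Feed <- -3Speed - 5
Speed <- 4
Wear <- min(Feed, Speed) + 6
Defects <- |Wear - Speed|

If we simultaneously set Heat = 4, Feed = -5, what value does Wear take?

1

The joint intervention fixes Heat = 4, Feed = -5, removing each variable's own equation.
Wear = min(Feed, Speed) + 6  [with Feed=-5, Speed=4]  = 1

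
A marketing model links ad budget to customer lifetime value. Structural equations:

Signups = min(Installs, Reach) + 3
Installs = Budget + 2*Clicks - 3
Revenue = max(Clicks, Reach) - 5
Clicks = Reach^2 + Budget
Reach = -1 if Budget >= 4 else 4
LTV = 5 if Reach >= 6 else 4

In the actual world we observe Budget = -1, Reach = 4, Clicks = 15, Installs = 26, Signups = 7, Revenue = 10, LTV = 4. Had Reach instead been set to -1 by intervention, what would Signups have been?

do(Reach=-1) replaces the equation Reach = -1 if Budget >= 4 else 4 with the constant Reach = -1.
Clicks = Reach^2 + Budget  [with Reach=-1, Budget=-1]  = 0
Installs = Budget + 2*Clicks - 3  [with Budget=-1, Clicks=0]  = -4
Signups = min(Installs, Reach) + 3  [with Installs=-4, Reach=-1]  = -1

-1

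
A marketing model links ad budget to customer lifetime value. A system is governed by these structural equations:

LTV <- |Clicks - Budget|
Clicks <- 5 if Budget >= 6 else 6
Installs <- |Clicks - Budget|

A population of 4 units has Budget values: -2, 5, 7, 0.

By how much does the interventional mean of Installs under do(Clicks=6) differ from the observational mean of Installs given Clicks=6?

-1

The intervention sets Clicks=6 in all 4 units regardless of Budget. Recomputing Installs per unit gives 8, 1, 1, 6; average 4.
E[Installs|Clicks=6] averages over only the 3 units with Clicks=6 (Budget = -2, 5, 0): Installs = 8, 1, 6, mean 5.
Difference = 4 − 5 = -1.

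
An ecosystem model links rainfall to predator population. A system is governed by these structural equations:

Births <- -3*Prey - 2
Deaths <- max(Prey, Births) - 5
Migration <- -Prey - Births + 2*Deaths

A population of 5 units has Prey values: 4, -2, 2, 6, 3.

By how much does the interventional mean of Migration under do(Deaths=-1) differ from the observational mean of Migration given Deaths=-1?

3.2

Under do(Deaths=-1), Deaths's equation is replaced by Deaths=-1 for every unit. Per-unit Migration: 8, -4, 4, 12, 6. Mean = 5.2.
Observing Deaths=-1 restricts to units where Deaths's equation naturally yields -1: Prey ∈ {4, -2}. In that subpopulation Migration = 8, -4, mean 2.
Difference = 5.2 − 2 = 3.2.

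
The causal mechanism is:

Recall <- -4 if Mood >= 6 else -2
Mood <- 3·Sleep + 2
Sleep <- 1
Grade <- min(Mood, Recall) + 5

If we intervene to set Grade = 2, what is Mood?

5

The intervention breaks the incoming arrows to Grade: Grade <- min(Mood, Recall) + 5 no longer applies, and Grade = 2.
Since Mood is not a descendant of the intervened variable, it is unaffected.
Mood = 3·Sleep + 2  [with Sleep=1]  = 5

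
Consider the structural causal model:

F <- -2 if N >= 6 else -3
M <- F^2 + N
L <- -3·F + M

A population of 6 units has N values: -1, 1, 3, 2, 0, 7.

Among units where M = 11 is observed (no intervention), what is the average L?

Conditioning on M=11 selects the 2 unit(s) with N ∈ {2, 7}. Their L values: 20, 17. Mean = 18.5.

18.5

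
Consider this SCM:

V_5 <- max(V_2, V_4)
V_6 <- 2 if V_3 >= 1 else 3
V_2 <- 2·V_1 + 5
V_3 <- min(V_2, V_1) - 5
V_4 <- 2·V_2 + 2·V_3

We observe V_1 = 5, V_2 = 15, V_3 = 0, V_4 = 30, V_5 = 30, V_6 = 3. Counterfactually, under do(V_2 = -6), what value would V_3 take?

The intervention breaks the incoming arrows to V_2: V_2 <- 2·V_1 + 5 no longer applies, and V_2 = -6.
V_3 = min(V_2, V_1) - 5  [with V_2=-6, V_1=5]  = -11

-11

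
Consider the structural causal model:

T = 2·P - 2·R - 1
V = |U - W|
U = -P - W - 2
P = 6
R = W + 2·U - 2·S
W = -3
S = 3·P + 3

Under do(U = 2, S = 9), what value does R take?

-17

Setting U = 2, S = 9 by intervention discards those variables' equations.
R = W + 2·U - 2·S  [with W=-3, U=2, S=9]  = -17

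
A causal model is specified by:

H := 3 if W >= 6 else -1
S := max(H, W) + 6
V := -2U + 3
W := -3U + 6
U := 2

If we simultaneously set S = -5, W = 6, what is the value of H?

Under do(S = -5, W = 6), each intervened variable's structural equation is replaced by its fixed value.
H = 3 if W >= 6 else -1  [with W=6]  = 3

3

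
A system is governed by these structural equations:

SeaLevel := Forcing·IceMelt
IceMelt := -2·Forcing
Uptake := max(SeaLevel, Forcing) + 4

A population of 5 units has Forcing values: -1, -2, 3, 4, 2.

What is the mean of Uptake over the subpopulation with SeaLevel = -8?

4

E[Uptake|SeaLevel=-8] averages over only the 2 units with SeaLevel=-8 (Forcing = -2, 2): Uptake = 2, 6, mean 4.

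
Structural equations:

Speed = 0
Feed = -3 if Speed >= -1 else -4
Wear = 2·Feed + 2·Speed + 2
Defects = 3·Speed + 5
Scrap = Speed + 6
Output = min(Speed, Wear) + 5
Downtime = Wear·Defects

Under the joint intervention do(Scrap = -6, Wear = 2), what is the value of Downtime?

The joint intervention fixes Scrap = -6, Wear = 2, removing each variable's own equation.
Defects = 3·Speed + 5  [with Speed=0]  = 5
Downtime = Wear·Defects  [with Wear=2, Defects=5]  = 10

10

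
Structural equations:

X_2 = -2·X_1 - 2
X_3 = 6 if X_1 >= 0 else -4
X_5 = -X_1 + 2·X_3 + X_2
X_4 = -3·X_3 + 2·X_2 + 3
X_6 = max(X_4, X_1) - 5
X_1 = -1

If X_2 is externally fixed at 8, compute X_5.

1

do(X_2=8) replaces the equation X_2 = -2·X_1 - 2 with the constant X_2 = 8.
X_3 = 6 if X_1 >= 0 else -4  [with X_1=-1]  = -4
X_5 = -X_1 + 2·X_3 + X_2  [with X_1=-1, X_3=-4, X_2=8]  = 1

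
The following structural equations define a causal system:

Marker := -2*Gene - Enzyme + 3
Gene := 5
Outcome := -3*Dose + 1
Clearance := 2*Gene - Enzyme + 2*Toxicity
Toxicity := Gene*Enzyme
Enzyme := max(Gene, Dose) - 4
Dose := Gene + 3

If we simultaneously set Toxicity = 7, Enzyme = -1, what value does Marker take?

Under do(Toxicity = 7, Enzyme = -1), each intervened variable's structural equation is replaced by its fixed value.
Marker = -2*Gene - Enzyme + 3  [with Gene=5, Enzyme=-1]  = -6

-6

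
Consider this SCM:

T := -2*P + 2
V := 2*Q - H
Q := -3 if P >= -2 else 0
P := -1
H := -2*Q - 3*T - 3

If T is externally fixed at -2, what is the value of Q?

-3

Under do(T=-2), the mechanism T := -2*P + 2 is discarded; T is fixed at -2.
Since Q is not a descendant of the intervened variable, it is unaffected.
Q = -3 if P >= -2 else 0  [with P=-1]  = -3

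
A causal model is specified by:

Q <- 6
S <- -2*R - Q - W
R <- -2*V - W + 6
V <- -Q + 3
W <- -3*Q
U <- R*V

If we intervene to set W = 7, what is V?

Under do(W=7), the mechanism W <- -3*Q is discarded; W is fixed at 7.
Since V is not a descendant of the intervened variable, it is unaffected.
V = -Q + 3  [with Q=6]  = -3

-3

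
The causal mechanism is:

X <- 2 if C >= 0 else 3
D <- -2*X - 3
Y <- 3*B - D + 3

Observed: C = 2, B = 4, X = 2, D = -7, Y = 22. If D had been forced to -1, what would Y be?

16

Intervening sets D = -1 and removes its equation (D <- -2*X - 3).
Y = 3*B - D + 3  [with B=4, D=-1]  = 16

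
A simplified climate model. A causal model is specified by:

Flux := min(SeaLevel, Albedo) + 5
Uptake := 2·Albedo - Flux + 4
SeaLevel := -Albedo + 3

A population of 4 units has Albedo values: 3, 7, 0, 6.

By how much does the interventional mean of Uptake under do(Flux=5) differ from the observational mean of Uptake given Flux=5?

The intervention sets Flux=5 in all 4 units regardless of Albedo. Recomputing Uptake per unit gives 5, 13, -1, 11; average 7.
Observing Flux=5 restricts to units where Flux's equation naturally yields 5: Albedo ∈ {3, 0}. In that subpopulation Uptake = 5, -1, mean 2.
Difference = 7 − 2 = 5.

5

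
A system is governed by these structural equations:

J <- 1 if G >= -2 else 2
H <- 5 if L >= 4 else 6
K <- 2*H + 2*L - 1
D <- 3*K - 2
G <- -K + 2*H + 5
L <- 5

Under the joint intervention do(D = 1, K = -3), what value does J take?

1

The joint intervention fixes D = 1, K = -3, removing each variable's own equation.
H = 5 if L >= 4 else 6  [with L=5]  = 5
G = -K + 2*H + 5  [with K=-3, H=5]  = 18
J = 1 if G >= -2 else 2  [with G=18]  = 1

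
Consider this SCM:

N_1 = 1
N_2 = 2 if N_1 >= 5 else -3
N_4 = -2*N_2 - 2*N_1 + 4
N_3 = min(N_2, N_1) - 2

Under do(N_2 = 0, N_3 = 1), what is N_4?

2

Setting N_2 = 0, N_3 = 1 by intervention discards those variables' equations.
N_4 = -2*N_2 - 2*N_1 + 4  [with N_2=0, N_1=1]  = 2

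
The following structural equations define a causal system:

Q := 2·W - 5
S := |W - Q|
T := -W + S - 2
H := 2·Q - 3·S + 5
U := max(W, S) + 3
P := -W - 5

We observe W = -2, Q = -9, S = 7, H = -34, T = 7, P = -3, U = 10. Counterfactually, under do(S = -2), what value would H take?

The intervention breaks the incoming arrows to S: S := |W - Q| no longer applies, and S = -2.
Q = 2·W - 5  [with W=-2]  = -9
H = 2·Q - 3·S + 5  [with Q=-9, S=-2]  = -7

-7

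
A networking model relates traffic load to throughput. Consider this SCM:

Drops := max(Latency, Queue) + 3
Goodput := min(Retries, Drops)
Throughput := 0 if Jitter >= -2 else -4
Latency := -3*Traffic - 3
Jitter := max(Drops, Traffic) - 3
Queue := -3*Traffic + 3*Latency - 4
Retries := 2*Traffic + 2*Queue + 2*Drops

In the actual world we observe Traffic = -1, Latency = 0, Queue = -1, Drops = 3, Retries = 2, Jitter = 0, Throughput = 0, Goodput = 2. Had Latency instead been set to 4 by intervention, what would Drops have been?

14

Under do(Latency=4), the mechanism Latency := -3*Traffic - 3 is discarded; Latency is fixed at 4.
Queue = -3*Traffic + 3*Latency - 4  [with Traffic=-1, Latency=4]  = 11
Drops = max(Latency, Queue) + 3  [with Latency=4, Queue=11]  = 14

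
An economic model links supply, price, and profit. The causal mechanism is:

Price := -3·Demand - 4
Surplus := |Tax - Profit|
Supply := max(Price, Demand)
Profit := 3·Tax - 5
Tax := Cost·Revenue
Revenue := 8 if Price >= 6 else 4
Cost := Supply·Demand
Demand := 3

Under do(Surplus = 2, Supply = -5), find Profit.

-185

Under do(Surplus = 2, Supply = -5), each intervened variable's structural equation is replaced by its fixed value.
Price = -3·Demand - 4  [with Demand=3]  = -13
Cost = Supply·Demand  [with Supply=-5, Demand=3]  = -15
Revenue = 8 if Price >= 6 else 4  [with Price=-13]  = 4
Tax = Cost·Revenue  [with Cost=-15, Revenue=4]  = -60
Profit = 3·Tax - 5  [with Tax=-60]  = -185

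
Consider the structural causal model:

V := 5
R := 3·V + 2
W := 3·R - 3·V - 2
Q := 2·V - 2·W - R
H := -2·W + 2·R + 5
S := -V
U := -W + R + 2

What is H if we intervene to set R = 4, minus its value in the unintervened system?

52

do(R=4) replaces the equation R := 3·V + 2 with the constant R = 4.
W = 3·R - 3·V - 2  [with R=4, V=5]  = -5
H = -2·W + 2·R + 5  [with W=-5, R=4]  = 23
Without intervention: R = 3·V + 2  [with V=5]  = 17; W = 3·R - 3·V - 2  [with R=17, V=5]  = 34; H = -2·W + 2·R + 5  [with W=34, R=17]  = -29.
Change = 23 − (-29) = 52.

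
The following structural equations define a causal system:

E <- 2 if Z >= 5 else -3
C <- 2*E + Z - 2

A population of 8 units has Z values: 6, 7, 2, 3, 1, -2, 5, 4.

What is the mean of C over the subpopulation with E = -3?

E[C|E=-3] averages over only the 5 units with E=-3 (Z = 2, 3, 1, -2, 4): C = -6, -5, -7, -10, -4, mean -6.4.

-6.4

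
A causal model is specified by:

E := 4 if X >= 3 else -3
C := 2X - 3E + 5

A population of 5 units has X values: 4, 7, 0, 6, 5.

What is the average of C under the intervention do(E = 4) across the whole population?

1.8

The intervention sets E=4 in all 5 units regardless of X. Recomputing C per unit gives 1, 7, -7, 5, 3; average 1.8.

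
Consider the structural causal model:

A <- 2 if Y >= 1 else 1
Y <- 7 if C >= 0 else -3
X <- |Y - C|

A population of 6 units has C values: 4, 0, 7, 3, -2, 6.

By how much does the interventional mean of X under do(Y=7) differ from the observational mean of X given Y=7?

1

Under do(Y=7), Y's equation is replaced by Y=7 for every unit. Per-unit X: 3, 7, 0, 4, 9, 1. Mean = 4.
Observing Y=7 restricts to units where Y's equation naturally yields 7: C ∈ {4, 0, 7, 3, 6}. In that subpopulation X = 3, 7, 0, 4, 1, mean 3.
Difference = 4 − 3 = 1.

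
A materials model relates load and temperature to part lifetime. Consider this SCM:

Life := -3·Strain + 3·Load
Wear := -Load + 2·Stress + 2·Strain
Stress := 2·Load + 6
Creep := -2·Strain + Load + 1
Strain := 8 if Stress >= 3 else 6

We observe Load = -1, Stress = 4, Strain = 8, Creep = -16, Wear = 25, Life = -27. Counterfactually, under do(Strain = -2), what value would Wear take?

5

do(Strain=-2) replaces the equation Strain := 8 if Stress >= 3 else 6 with the constant Strain = -2.
Stress = 2·Load + 6  [with Load=-1]  = 4
Wear = -Load + 2·Stress + 2·Strain  [with Load=-1, Stress=4, Strain=-2]  = 5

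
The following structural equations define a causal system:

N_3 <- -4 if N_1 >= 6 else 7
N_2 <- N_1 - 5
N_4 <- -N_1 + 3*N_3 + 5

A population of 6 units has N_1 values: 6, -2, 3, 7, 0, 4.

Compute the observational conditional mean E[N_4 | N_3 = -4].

Conditioning on N_3=-4 selects the 2 unit(s) with N_1 ∈ {6, 7}. Their N_4 values: -13, -14. Mean = -13.5.

-13.5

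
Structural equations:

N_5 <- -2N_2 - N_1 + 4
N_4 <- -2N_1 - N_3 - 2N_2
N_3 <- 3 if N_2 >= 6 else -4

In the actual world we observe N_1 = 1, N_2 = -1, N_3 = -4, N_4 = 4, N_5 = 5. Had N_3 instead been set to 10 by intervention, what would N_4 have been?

-10

The intervention breaks the incoming arrows to N_3: N_3 <- 3 if N_2 >= 6 else -4 no longer applies, and N_3 = 10.
N_4 = -2N_1 - N_3 - 2N_2  [with N_1=1, N_3=10, N_2=-1]  = -10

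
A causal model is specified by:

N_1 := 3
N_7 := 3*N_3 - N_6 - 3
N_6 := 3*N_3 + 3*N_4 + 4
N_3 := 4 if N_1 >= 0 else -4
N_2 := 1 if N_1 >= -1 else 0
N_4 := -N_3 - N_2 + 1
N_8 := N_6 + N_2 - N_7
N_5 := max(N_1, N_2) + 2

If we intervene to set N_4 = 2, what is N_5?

Intervening sets N_4 = 2 and removes its equation (N_4 := -N_3 - N_2 + 1).
No directed path runs from N_4 to N_5, so N_5 keeps its natural value.
N_2 = 1 if N_1 >= -1 else 0  [with N_1=3]  = 1
N_5 = max(N_1, N_2) + 2  [with N_1=3, N_2=1]  = 5

5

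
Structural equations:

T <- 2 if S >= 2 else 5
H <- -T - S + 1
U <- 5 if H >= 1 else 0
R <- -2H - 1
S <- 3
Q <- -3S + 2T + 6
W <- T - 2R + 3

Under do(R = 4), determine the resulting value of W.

-3

Intervening sets R = 4 and removes its equation (R <- -2H - 1).
T = 2 if S >= 2 else 5  [with S=3]  = 2
W = T - 2R + 3  [with T=2, R=4]  = -3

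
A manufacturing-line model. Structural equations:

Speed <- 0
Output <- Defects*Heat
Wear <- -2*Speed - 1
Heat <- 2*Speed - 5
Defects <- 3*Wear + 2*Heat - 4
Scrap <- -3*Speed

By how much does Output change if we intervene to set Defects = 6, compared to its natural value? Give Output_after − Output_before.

Under do(Defects=6), the mechanism Defects <- 3*Wear + 2*Heat - 4 is discarded; Defects is fixed at 6.
Heat = 2*Speed - 5  [with Speed=0]  = -5
Output = Defects*Heat  [with Defects=6, Heat=-5]  = -30
Without intervention: Heat = 2*Speed - 5  [with Speed=0]  = -5; Wear = -2*Speed - 1  [with Speed=0]  = -1; Defects = 3*Wear + 2*Heat - 4  [with Wear=-1, Heat=-5]  = -17; Output = Defects*Heat  [with Defects=-17, Heat=-5]  = 85.
Change = -30 − 85 = -115.

-115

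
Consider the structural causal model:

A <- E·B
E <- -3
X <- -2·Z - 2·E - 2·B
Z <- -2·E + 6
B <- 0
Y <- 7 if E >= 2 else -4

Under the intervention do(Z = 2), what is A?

Under do(Z=2), the mechanism Z <- -2·E + 6 is discarded; Z is fixed at 2.
Since A is not a descendant of the intervened variable, it is unaffected.
A = E·B  [with E=-3, B=0]  = 0

0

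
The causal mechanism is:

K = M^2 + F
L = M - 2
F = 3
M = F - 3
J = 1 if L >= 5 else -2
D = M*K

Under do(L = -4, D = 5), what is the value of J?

-2

Setting L = -4, D = 5 by intervention discards those variables' equations.
J = 1 if L >= 5 else -2  [with L=-4]  = -2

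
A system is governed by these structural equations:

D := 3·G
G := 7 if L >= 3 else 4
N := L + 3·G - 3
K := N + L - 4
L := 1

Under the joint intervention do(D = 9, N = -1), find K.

Setting D = 9, N = -1 by intervention discards those variables' equations.
K = N + L - 4  [with N=-1, L=1]  = -4

-4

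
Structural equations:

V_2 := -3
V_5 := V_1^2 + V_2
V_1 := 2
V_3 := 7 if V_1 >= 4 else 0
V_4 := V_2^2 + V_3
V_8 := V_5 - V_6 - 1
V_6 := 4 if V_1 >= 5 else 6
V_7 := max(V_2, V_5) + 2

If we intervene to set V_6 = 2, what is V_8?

Intervening sets V_6 = 2 and removes its equation (V_6 := 4 if V_1 >= 5 else 6).
V_5 = V_1^2 + V_2  [with V_1=2, V_2=-3]  = 1
V_8 = V_5 - V_6 - 1  [with V_5=1, V_6=2]  = -2

-2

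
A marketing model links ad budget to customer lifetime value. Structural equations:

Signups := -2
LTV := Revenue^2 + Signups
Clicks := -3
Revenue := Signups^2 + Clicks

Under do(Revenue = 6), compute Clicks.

-3

Under do(Revenue=6), the mechanism Revenue := Signups^2 + Clicks is discarded; Revenue is fixed at 6.
Clicks is not downstream of the intervention, so its value is determined by the original equations.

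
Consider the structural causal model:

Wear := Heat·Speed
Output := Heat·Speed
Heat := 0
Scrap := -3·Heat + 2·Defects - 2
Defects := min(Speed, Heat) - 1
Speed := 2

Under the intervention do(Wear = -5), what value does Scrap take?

do(Wear=-5) replaces the equation Wear := Heat·Speed with the constant Wear = -5.
Scrap is not downstream of the intervention, so its value is determined by the original equations.
Defects = min(Speed, Heat) - 1  [with Speed=2, Heat=0]  = -1
Scrap = -3·Heat + 2·Defects - 2  [with Heat=0, Defects=-1]  = -4

-4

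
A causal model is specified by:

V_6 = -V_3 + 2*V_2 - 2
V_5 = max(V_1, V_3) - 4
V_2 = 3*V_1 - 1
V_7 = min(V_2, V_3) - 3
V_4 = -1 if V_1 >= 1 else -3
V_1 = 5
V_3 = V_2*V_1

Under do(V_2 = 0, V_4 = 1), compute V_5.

Setting V_2 = 0, V_4 = 1 by intervention discards those variables' equations.
V_3 = V_2*V_1  [with V_2=0, V_1=5]  = 0
V_5 = max(V_1, V_3) - 4  [with V_1=5, V_3=0]  = 1

1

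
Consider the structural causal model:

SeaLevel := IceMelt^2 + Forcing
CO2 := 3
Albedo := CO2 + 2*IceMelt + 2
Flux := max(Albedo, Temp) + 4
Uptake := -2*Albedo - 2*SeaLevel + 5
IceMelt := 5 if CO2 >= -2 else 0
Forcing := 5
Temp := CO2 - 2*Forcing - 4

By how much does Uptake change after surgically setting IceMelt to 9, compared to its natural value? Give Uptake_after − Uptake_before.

-128

do(IceMelt=9) replaces the equation IceMelt := 5 if CO2 >= -2 else 0 with the constant IceMelt = 9.
Albedo = CO2 + 2*IceMelt + 2  [with CO2=3, IceMelt=9]  = 23
SeaLevel = IceMelt^2 + Forcing  [with IceMelt=9, Forcing=5]  = 86
Uptake = -2*Albedo - 2*SeaLevel + 5  [with Albedo=23, SeaLevel=86]  = -213
Without intervention: IceMelt = 5 if CO2 >= -2 else 0  [with CO2=3]  = 5; Albedo = CO2 + 2*IceMelt + 2  [with CO2=3, IceMelt=5]  = 15; SeaLevel = IceMelt^2 + Forcing  [with IceMelt=5, Forcing=5]  = 30; Uptake = -2*Albedo - 2*SeaLevel + 5  [with Albedo=15, SeaLevel=30]  = -85.
Change = -213 − (-85) = -128.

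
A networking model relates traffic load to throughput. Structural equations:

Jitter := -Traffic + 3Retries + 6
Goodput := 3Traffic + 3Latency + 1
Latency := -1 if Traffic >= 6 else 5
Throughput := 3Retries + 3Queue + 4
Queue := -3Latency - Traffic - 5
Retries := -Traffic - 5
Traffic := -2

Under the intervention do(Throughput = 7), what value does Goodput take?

Intervening sets Throughput = 7 and removes its equation (Throughput := 3Retries + 3Queue + 4).
No directed path runs from Throughput to Goodput, so Goodput keeps its natural value.
Latency = -1 if Traffic >= 6 else 5  [with Traffic=-2]  = 5
Goodput = 3Traffic + 3Latency + 1  [with Traffic=-2, Latency=5]  = 10

10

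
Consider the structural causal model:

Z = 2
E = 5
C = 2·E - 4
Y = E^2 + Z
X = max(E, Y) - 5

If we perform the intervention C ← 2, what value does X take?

22

do(C=2) replaces the equation C = 2·E - 4 with the constant C = 2.
X is not downstream of the intervention, so its value is determined by the original equations.
Y = E^2 + Z  [with E=5, Z=2]  = 27
X = max(E, Y) - 5  [with E=5, Y=27]  = 22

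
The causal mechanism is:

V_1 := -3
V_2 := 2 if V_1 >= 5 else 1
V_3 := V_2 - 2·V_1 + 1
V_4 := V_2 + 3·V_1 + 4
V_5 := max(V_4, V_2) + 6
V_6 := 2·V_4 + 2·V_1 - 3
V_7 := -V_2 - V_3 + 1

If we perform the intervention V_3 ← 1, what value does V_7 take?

The intervention breaks the incoming arrows to V_3: V_3 := V_2 - 2·V_1 + 1 no longer applies, and V_3 = 1.
V_2 = 2 if V_1 >= 5 else 1  [with V_1=-3]  = 1
V_7 = -V_2 - V_3 + 1  [with V_2=1, V_3=1]  = -1

-1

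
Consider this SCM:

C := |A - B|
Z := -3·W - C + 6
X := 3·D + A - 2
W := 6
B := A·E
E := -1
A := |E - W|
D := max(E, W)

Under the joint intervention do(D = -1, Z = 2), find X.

2

Under do(D = -1, Z = 2), each intervened variable's structural equation is replaced by its fixed value.
A = |E - W|  [with E=-1, W=6]  = 7
X = 3·D + A - 2  [with D=-1, A=7]  = 2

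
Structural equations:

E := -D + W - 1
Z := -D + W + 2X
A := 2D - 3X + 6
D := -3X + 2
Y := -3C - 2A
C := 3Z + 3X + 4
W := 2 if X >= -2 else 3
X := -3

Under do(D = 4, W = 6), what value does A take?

23

The joint intervention fixes D = 4, W = 6, removing each variable's own equation.
A = 2D - 3X + 6  [with D=4, X=-3]  = 23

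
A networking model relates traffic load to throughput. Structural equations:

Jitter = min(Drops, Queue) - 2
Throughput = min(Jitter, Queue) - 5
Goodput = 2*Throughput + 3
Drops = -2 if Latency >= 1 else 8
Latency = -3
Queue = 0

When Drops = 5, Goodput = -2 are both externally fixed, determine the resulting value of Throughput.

The joint intervention fixes Drops = 5, Goodput = -2, removing each variable's own equation.
Jitter = min(Drops, Queue) - 2  [with Drops=5, Queue=0]  = -2
Throughput = min(Jitter, Queue) - 5  [with Jitter=-2, Queue=0]  = -7

-7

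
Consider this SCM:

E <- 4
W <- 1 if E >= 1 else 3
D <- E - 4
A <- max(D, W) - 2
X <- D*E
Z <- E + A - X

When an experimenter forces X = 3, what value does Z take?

0

The intervention breaks the incoming arrows to X: X <- D*E no longer applies, and X = 3.
W = 1 if E >= 1 else 3  [with E=4]  = 1
D = E - 4  [with E=4]  = 0
A = max(D, W) - 2  [with D=0, W=1]  = -1
Z = E + A - X  [with E=4, A=-1, X=3]  = 0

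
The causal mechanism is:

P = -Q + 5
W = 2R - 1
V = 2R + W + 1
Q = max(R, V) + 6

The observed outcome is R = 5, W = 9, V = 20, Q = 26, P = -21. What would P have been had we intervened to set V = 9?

-10

do(V=9) replaces the equation V = 2R + W + 1 with the constant V = 9.
Q = max(R, V) + 6  [with R=5, V=9]  = 15
P = -Q + 5  [with Q=15]  = -10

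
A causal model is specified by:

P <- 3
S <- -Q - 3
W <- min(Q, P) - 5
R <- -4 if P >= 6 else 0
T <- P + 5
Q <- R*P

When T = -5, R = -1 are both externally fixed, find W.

The joint intervention fixes T = -5, R = -1, removing each variable's own equation.
Q = R*P  [with R=-1, P=3]  = -3
W = min(Q, P) - 5  [with Q=-3, P=3]  = -8

-8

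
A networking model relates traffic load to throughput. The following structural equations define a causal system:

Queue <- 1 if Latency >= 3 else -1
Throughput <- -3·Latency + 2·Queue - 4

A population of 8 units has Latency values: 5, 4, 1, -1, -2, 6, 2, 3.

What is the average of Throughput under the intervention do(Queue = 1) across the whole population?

do(Queue=1) breaks Queue's dependence on Latency. With Queue=1 fixed, Throughput across the units is -17, -14, -5, 1, 4, -20, -8, -11, mean -8.75.

-8.75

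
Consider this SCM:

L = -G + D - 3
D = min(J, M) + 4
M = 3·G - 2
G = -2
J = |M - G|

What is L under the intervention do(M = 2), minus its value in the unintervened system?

do(M=2) replaces the equation M = 3·G - 2 with the constant M = 2.
J = |M - G|  [with M=2, G=-2]  = 4
D = min(J, M) + 4  [with J=4, M=2]  = 6
L = -G + D - 3  [with G=-2, D=6]  = 5
Without intervention: M = 3·G - 2  [with G=-2]  = -8; J = |M - G|  [with M=-8, G=-2]  = 6; D = min(J, M) + 4  [with J=6, M=-8]  = -4; L = -G + D - 3  [with G=-2, D=-4]  = -5.
Change = 5 − (-5) = 10.

10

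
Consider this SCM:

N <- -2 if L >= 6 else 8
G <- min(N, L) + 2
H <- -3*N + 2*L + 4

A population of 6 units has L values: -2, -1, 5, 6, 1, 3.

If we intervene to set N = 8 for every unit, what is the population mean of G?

4

do(N=8) breaks N's dependence on L. With N=8 fixed, G across the units is 0, 1, 7, 8, 3, 5, mean 4.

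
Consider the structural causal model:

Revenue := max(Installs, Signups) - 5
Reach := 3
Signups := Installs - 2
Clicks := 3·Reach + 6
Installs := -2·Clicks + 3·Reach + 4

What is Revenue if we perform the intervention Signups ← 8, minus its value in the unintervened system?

Intervening sets Signups = 8 and removes its equation (Signups := Installs - 2).
Clicks = 3·Reach + 6  [with Reach=3]  = 15
Installs = -2·Clicks + 3·Reach + 4  [with Clicks=15, Reach=3]  = -17
Revenue = max(Installs, Signups) - 5  [with Installs=-17, Signups=8]  = 3
Without intervention: Clicks = 3·Reach + 6  [with Reach=3]  = 15; Installs = -2·Clicks + 3·Reach + 4  [with Clicks=15, Reach=3]  = -17; Signups = Installs - 2  [with Installs=-17]  = -19; Revenue = max(Installs, Signups) - 5  [with Installs=-17, Signups=-19]  = -22.
Change = 3 − (-22) = 25.

25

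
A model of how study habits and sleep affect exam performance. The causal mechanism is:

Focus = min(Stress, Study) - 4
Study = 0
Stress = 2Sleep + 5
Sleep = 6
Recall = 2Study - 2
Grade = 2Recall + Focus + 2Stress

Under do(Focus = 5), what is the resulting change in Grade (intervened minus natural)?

Under do(Focus=5), the mechanism Focus = min(Stress, Study) - 4 is discarded; Focus is fixed at 5.
Stress = 2Sleep + 5  [with Sleep=6]  = 17
Recall = 2Study - 2  [with Study=0]  = -2
Grade = 2Recall + Focus + 2Stress  [with Recall=-2, Focus=5, Stress=17]  = 35
Without intervention: Stress = 2Sleep + 5  [with Sleep=6]  = 17; Focus = min(Stress, Study) - 4  [with Stress=17, Study=0]  = -4; Recall = 2Study - 2  [with Study=0]  = -2; Grade = 2Recall + Focus + 2Stress  [with Recall=-2, Focus=-4, Stress=17]  = 26.
Change = 35 − 26 = 9.

9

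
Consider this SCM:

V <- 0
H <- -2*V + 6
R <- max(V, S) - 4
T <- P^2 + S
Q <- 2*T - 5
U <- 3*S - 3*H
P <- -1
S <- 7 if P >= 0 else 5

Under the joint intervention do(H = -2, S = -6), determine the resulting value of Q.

The joint intervention fixes H = -2, S = -6, removing each variable's own equation.
T = P^2 + S  [with P=-1, S=-6]  = -5
Q = 2*T - 5  [with T=-5]  = -15

-15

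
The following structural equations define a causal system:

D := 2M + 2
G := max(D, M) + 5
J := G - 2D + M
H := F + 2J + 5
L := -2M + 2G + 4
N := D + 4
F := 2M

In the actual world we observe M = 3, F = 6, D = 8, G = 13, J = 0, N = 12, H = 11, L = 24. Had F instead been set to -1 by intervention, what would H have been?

4

Under do(F=-1), the mechanism F := 2M is discarded; F is fixed at -1.
D = 2M + 2  [with M=3]  = 8
G = max(D, M) + 5  [with D=8, M=3]  = 13
J = G - 2D + M  [with G=13, D=8, M=3]  = 0
H = F + 2J + 5  [with F=-1, J=0]  = 4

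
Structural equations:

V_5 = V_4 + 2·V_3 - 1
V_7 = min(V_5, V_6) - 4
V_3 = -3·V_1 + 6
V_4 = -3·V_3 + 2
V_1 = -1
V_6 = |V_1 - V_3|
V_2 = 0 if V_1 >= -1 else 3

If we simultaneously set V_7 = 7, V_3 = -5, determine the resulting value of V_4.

17

The joint intervention fixes V_7 = 7, V_3 = -5, removing each variable's own equation.
V_4 = -3·V_3 + 2  [with V_3=-5]  = 17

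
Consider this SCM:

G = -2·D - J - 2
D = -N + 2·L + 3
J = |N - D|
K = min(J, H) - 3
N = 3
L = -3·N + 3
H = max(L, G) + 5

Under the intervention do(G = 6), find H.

The intervention breaks the incoming arrows to G: G = -2·D - J - 2 no longer applies, and G = 6.
L = -3·N + 3  [with N=3]  = -6
H = max(L, G) + 5  [with L=-6, G=6]  = 11

11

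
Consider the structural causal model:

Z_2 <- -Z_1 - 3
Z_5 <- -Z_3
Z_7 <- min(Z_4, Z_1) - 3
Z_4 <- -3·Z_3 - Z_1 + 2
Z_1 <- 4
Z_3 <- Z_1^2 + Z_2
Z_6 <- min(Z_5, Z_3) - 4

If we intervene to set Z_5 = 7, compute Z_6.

3

The intervention breaks the incoming arrows to Z_5: Z_5 <- -Z_3 no longer applies, and Z_5 = 7.
Z_2 = -Z_1 - 3  [with Z_1=4]  = -7
Z_3 = Z_1^2 + Z_2  [with Z_1=4, Z_2=-7]  = 9
Z_6 = min(Z_5, Z_3) - 4  [with Z_5=7, Z_3=9]  = 3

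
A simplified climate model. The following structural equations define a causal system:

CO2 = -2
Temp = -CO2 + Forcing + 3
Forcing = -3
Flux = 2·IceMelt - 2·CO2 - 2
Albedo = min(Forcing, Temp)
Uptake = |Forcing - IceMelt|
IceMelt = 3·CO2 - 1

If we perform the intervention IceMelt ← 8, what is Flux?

Under do(IceMelt=8), the mechanism IceMelt = 3·CO2 - 1 is discarded; IceMelt is fixed at 8.
Flux = 2·IceMelt - 2·CO2 - 2  [with IceMelt=8, CO2=-2]  = 18

18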